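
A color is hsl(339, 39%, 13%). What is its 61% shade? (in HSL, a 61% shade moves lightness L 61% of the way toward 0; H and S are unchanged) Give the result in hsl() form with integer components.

L moves 61% from 13 toward 0: 13 − 7.93 = 5.07 → 5.
H and S are unchanged.

hsl(339, 39%, 5%)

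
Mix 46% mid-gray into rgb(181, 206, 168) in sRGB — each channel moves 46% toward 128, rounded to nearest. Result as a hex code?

Per channel, c → c + 0.46(128 − c):
  R: 181 + 0.46×(128−181) = 181 − 24.38 = 156.62 → 157
  G: 206 − 35.88 = 170.12 → 170
  B: 168 − 18.4 = 149.6 → 150
rgb(157, 170, 150) = #9DAA96.

#9DAA96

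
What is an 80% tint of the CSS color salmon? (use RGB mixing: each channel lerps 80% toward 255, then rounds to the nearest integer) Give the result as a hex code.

CSS salmon is rgb(250, 128, 114).
Per channel, c → c + 0.8(255 − c):
  R: 250 + 0.8×(255−250) = 250 + 4 = 254 → 254
  G: 128 + 101.6 = 229.6 → 230
  B: 114 + 0.8×(255−114) = 114 + 112.8 = 226.8 → 227
rgb(254, 230, 227) = #FEE6E3.

#FEE6E3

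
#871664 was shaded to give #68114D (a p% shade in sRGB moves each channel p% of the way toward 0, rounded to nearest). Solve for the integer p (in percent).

#871664 is rgb(135, 22, 100); #68114D is rgb(104, 17, 77).
On the R channel (widest range): 104 ≈ 135 + (p/100)(0 − 135), so p ≈ 100×(104 − 135)/(0 − 135) = -3100/-135 = 22.96.
p = 23 reproduces all three channels after rounding.

23%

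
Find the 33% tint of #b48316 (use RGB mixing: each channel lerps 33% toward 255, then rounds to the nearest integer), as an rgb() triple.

#b48316 is rgb(180, 131, 22).
A 33% tint moves each channel 33% toward 255:
  R: 180 + 0.33×(255−180) = 180 + 24.75 = 204.75 → 205
  G: 131 + 0.33×(255−131) = 131 + 40.92 = 171.92 → 172
  B: 22 + 76.89 = 98.89 → 99

rgb(205, 172, 99)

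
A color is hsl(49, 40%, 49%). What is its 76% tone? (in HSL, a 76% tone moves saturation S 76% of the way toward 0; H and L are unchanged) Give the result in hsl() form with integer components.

S moves 76% from 40 toward 0: 40 − 30.4 = 9.6 → 10.
H and L are unchanged.

hsl(49, 10%, 49%)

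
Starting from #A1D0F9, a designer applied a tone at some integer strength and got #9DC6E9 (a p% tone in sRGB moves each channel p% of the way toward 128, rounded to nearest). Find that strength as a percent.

#A1D0F9 is rgb(161, 208, 249); #9DC6E9 is rgb(157, 198, 233).
On the B channel (widest range): 233 ≈ 249 + (p/100)(128 − 249), so p ≈ 100×(233 − 249)/(128 − 249) = -1600/-121 = 13.22.
p = 13 reproduces all three channels after rounding.

13%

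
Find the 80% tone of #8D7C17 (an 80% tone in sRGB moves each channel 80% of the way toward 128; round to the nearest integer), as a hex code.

#837F6B

#8D7C17 is rgb(141, 124, 23).
Lerp each channel 80% toward 128:
  R: 141 + 0.8×(128−141) = 141 − 10.4 = 130.6 → 131
  G: 124 + 3.2 = 127.2 → 127
  B: 23 + 0.8×(128−23) = 23 + 84 = 107 → 107
rgb(131, 127, 107) = #837F6B.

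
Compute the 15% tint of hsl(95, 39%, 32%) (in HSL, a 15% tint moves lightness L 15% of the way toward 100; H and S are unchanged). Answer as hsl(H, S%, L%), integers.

hsl(95, 39%, 42%)

L moves 15% from 32 toward 100: 32 + 10.2 = 42.2 → 42.
H and S are unchanged.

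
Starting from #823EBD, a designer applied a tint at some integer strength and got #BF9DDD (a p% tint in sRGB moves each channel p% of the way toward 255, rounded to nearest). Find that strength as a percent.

#823EBD is rgb(130, 62, 189); #BF9DDD is rgb(191, 157, 221).
On the G channel (widest range): 157 ≈ 62 + (p/100)(255 − 62), so p ≈ 100×(157 − 62)/(255 − 62) = 9500/193 = 49.22.
p = 49 reproduces all three channels after rounding.

49%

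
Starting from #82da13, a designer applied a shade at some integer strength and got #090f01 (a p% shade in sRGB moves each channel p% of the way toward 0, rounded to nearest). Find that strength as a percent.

93%

#82da13 is rgb(130, 218, 19); #090f01 is rgb(9, 15, 1).
On the G channel (widest range): 15 ≈ 218 + (p/100)(0 − 218), so p ≈ 100×(15 − 218)/(0 − 218) = -20300/-218 = 93.12.
p = 93 reproduces all three channels after rounding.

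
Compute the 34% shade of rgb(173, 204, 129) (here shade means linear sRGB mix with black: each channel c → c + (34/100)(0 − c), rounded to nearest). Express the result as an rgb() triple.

rgb(114, 135, 85)

Lerp each channel 34% toward 0:
  R: 173 − 58.82 = 114.18 → 114
  G: 204 + 0.34×(0−204) = 204 − 69.36 = 134.64 → 135
  B: 129 + 0.34×(0−129) = 129 − 43.86 = 85.14 → 85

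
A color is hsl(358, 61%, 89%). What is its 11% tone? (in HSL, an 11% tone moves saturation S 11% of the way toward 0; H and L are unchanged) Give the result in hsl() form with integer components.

S moves 11% from 61 toward 0: 61 − 6.71 = 54.29 → 54.
H and L are unchanged.

hsl(358, 54%, 89%)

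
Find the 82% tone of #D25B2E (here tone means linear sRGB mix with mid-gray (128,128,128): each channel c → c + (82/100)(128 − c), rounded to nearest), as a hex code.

#8F7971

#D25B2E is rgb(210, 91, 46).
An 82% tone moves each channel 82% toward 128:
  R: 210 + 0.82×(128−210) = 210 − 67.24 = 142.76 → 143
  G: 91 + 0.82×(128−91) = 91 + 30.34 = 121.34 → 121
  B: 46 + 67.24 = 113.24 → 113
rgb(143, 121, 113) = #8F7971.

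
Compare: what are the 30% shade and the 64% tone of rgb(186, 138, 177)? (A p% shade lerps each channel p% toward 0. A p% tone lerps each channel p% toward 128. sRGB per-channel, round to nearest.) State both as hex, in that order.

30% shade:
  R: 186 + 0.3×(0−186) = 186 − 55.8 = 130.2 → 130
  G: 138 + 0.3×(0−138) = 138 − 41.4 = 96.6 → 97
  B: 177 + 0.3×(0−177) = 177 − 53.1 = 123.9 → 124
  → #82617c
64% tone:
  R: 186 − 37.12 = 148.88 → 149
  G: 138 − 6.4 = 131.6 → 132
  B: 177 + 0.64×(128−177) = 177 − 31.36 = 145.64 → 146
  → #958492

#82617c, #958492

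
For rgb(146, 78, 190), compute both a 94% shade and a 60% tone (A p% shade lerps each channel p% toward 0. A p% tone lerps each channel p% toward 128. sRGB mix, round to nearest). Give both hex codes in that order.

94% shade:
  R: 146 + 0.94×(0−146) = 146 − 137.24 = 8.76 → 9
  G: 78 + 0.94×(0−78) = 78 − 73.32 = 4.68 → 5
  B: 190 + 0.94×(0−190) = 190 − 178.6 = 11.4 → 11
  → #09050B
60% tone:
  R: 146 + 0.6×(128−146) = 146 − 10.8 = 135.2 → 135
  G: 78 + 30 = 108 → 108
  B: 190 − 37.2 = 152.8 → 153
  → #876C99

#09050B, #876C99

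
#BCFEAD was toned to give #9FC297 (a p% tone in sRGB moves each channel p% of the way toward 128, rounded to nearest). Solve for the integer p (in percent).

48%

#BCFEAD is rgb(188, 254, 173); #9FC297 is rgb(159, 194, 151).
On the G channel (widest range): 194 ≈ 254 + (p/100)(128 − 254), so p ≈ 100×(194 − 254)/(128 − 254) = -6000/-126 = 47.62.
p = 48 reproduces all three channels after rounding.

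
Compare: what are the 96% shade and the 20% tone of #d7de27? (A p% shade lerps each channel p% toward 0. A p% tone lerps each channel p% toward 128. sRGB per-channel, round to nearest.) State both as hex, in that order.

#d7de27 is rgb(215, 222, 39).
96% shade:
  R: 215 + 0.96×(0−215) = 215 − 206.4 = 8.6 → 9
  G: 222 + 0.96×(0−222) = 222 − 213.12 = 8.88 → 9
  B: 39 + 0.96×(0−39) = 39 − 37.44 = 1.56 → 2
  → #090902
20% tone:
  R: 215 − 17.4 = 197.6 → 198
  G: 222 + 0.2×(128−222) = 222 − 18.8 = 203.2 → 203
  B: 39 + 17.8 = 56.8 → 57
  → #c6cb39

#090902, #c6cb39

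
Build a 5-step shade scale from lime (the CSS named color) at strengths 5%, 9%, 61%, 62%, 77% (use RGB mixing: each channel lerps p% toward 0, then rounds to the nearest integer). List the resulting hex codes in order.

CSS lime is rgb(0, 255, 0).
5%: (0→0, 255 − 12.75 = 242.25→242, 0→0) → #00f200
9%: (0→0, 255 − 22.95 = 232.05→232, 0→0) → #00e800
61%: (0→0, 255 − 155.55 = 99.45→99, 0→0) → #006300
62%: (0→0, 255 − 158.1 = 96.9→97, 0→0) → #006100
77%: (0→0, 255 − 196.35 = 58.65→59, 0→0) → #003b00

#00f200, #00e800, #006300, #006100, #003b00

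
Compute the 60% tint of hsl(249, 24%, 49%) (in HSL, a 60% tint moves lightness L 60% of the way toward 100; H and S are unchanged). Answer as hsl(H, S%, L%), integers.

hsl(249, 24%, 80%)

L moves 60% from 49 toward 100: 49 + 30.6 = 79.6 → 80.
H and S are unchanged.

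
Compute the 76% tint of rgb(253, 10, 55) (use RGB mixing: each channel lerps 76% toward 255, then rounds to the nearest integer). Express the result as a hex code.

A 76% tint moves each channel 76% toward 255:
  R: 253 + 0.76×(255−253) = 253 + 1.52 = 254.52 → 255
  G: 10 + 186.2 = 196.2 → 196
  B: 55 + 0.76×(255−55) = 55 + 152 = 207 → 207
rgb(255, 196, 207) = #FFC4CF.

#FFC4CF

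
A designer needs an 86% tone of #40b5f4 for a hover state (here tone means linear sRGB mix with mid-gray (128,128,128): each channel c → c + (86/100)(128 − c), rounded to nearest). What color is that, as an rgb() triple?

#40b5f4 is rgb(64, 181, 244).
Lerp each channel 86% toward 128:
  R: 64 + 0.86×(128−64) = 64 + 55.04 = 119.04 → 119
  G: 181 + 0.86×(128−181) = 181 − 45.58 = 135.42 → 135
  B: 244 − 99.76 = 144.24 → 144

rgb(119, 135, 144)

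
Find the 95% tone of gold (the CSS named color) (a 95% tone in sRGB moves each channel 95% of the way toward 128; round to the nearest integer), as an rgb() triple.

CSS gold is rgb(255, 215, 0).
Per channel, c → c + 0.95(128 − c):
  R: 255 + 0.95×(128−255) = 255 − 120.65 = 134.35 → 134
  G: 215 − 82.65 = 132.35 → 132
  B: 0 + 0.95×(128−0) = 0 + 121.6 = 121.6 → 122

rgb(134, 132, 122)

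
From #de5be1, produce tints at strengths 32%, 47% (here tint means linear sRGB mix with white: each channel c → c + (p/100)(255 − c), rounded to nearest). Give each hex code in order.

#e98feb, #eea8ef

#de5be1 is rgb(222, 91, 225).
32%: (222 + 10.56 = 232.56→233, 91 + 52.48 = 143.48→143, 225 + 9.6 = 234.6→235) → #e98feb
47%: (222 + 15.51 = 237.51→238, 91 + 77.08 = 168.08→168, 225 + 14.1 = 239.1→239) → #eea8ef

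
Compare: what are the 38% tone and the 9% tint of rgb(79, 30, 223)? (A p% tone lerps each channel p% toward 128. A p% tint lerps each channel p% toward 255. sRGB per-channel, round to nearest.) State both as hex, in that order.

#6243BB, #5F32E2

38% tone:
  R: 79 + 18.62 = 97.62 → 98
  G: 30 + 0.38×(128−30) = 30 + 37.24 = 67.24 → 67
  B: 223 + 0.38×(128−223) = 223 − 36.1 = 186.9 → 187
  → #6243BB
9% tint:
  R: 79 + 0.09×(255−79) = 79 + 15.84 = 94.84 → 95
  G: 30 + 20.25 = 50.25 → 50
  B: 223 + 2.88 = 225.88 → 226
  → #5F32E2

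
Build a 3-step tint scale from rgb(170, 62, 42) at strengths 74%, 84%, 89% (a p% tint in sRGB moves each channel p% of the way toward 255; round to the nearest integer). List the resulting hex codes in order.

74%: (170 + 62.9 = 232.9→233, 62 + 142.82 = 204.82→205, 42 + 157.62 = 199.62→200) → #e9cdc8
84%: (170 + 71.4 = 241.4→241, 62 + 162.12 = 224.12→224, 42 + 178.92 = 220.92→221) → #f1e0dd
89%: (170 + 75.65 = 245.65→246, 62 + 171.77 = 233.77→234, 42 + 189.57 = 231.57→232) → #f6eae8

#e9cdc8, #f1e0dd, #f6eae8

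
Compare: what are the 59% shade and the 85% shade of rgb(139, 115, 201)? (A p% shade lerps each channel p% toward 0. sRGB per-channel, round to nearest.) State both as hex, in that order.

#392F52, #15111E

59% shade:
  R: 139 + 0.59×(0−139) = 139 − 82.01 = 56.99 → 57
  G: 115 − 67.85 = 47.15 → 47
  B: 201 − 118.59 = 82.41 → 82
  → #392F52
85% shade:
  R: 139 + 0.85×(0−139) = 139 − 118.15 = 20.85 → 21
  G: 115 + 0.85×(0−115) = 115 − 97.75 = 17.25 → 17
  B: 201 − 170.85 = 30.15 → 30
  → #15111E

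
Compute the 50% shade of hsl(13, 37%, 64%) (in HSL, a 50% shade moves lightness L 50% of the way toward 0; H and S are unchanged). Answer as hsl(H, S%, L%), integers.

L moves 50% from 64 toward 0: 64 − 32 = 32 → 32.
H and S are unchanged.

hsl(13, 37%, 32%)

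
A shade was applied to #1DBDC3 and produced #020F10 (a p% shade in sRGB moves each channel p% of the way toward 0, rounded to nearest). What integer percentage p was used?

92%

#1DBDC3 is rgb(29, 189, 195); #020F10 is rgb(2, 15, 16).
On the B channel (widest range): 16 ≈ 195 + (p/100)(0 − 195), so p ≈ 100×(16 − 195)/(0 − 195) = -17900/-195 = 91.79.
p = 92 reproduces all three channels after rounding.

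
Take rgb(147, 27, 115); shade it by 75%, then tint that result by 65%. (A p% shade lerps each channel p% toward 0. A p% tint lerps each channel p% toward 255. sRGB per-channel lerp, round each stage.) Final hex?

A 75% shade moves each channel 75% toward 0:
  R: 147 − 110.25 = 36.75 → 37
  G: 27 − 20.25 = 6.75 → 7
  B: 115 + 0.75×(0−115) = 115 − 86.25 = 28.75 → 29
After the shade: rgb(37, 7, 29) = #25071D.
A 65% tint moves each channel 65% toward 255:
  R: 37 + 141.7 = 178.7 → 179
  G: 7 + 0.65×(255−7) = 7 + 161.2 = 168.2 → 168
  B: 29 + 0.65×(255−29) = 29 + 146.9 = 175.9 → 176
rgb(179, 168, 176) = #B3A8B0.

#B3A8B0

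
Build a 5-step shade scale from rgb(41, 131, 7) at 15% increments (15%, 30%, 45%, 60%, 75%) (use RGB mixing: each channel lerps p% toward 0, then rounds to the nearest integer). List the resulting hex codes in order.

15%: (41 − 6.15 = 34.85→35, 131 − 19.65 = 111.35→111, 7 − 1.05 = 5.95→6) → #236F06
30%: (41 − 12.3 = 28.7→29, 131 − 39.3 = 91.7→92, 7 − 2.1 = 4.9→5) → #1D5C05
45%: (41 − 18.45 = 22.55→23, 131 − 58.95 = 72.05→72, 7 − 3.15 = 3.85→4) → #174804
60%: (41 − 24.6 = 16.4→16, 131 − 78.6 = 52.4→52, 7 − 4.2 = 2.8→3) → #103403
75%: (41 − 30.75 = 10.25→10, 131 − 98.25 = 32.75→33, 7 − 5.25 = 1.75→2) → #0A2102

#236F06, #1D5C05, #174804, #103403, #0A2102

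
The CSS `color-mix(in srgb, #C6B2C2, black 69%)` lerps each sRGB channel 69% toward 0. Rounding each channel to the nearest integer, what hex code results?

#C6B2C2 is rgb(198, 178, 194).
Per channel, c → c + 0.69(0 − c):
  R: 198 + 0.69×(0−198) = 198 − 136.62 = 61.38 → 61
  G: 178 + 0.69×(0−178) = 178 − 122.82 = 55.18 → 55
  B: 194 + 0.69×(0−194) = 194 − 133.86 = 60.14 → 60
rgb(61, 55, 60) = #3D373C.

#3D373C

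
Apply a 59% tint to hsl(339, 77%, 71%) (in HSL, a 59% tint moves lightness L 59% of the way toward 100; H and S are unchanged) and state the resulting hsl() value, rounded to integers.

L moves 59% from 71 toward 100: 71 + 17.11 = 88.11 → 88.
H and S are unchanged.

hsl(339, 77%, 88%)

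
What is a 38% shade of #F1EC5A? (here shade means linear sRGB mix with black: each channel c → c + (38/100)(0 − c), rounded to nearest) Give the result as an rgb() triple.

#F1EC5A is rgb(241, 236, 90).
A 38% shade moves each channel 38% toward 0:
  R: 241 + 0.38×(0−241) = 241 − 91.58 = 149.42 → 149
  G: 236 + 0.38×(0−236) = 236 − 89.68 = 146.32 → 146
  B: 90 − 34.2 = 55.8 → 56

rgb(149, 146, 56)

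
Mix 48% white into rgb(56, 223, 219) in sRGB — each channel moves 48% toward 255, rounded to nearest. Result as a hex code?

Lerp each channel 48% toward 255:
  R: 56 + 0.48×(255−56) = 56 + 95.52 = 151.52 → 152
  G: 223 + 0.48×(255−223) = 223 + 15.36 = 238.36 → 238
  B: 219 + 0.48×(255−219) = 219 + 17.28 = 236.28 → 236
rgb(152, 238, 236) = #98EEEC.

#98EEEC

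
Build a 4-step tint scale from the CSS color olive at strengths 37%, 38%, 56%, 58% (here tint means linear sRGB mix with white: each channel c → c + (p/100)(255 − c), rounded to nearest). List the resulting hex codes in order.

CSS olive is rgb(128, 128, 0).
37%: (128 + 46.99 = 174.99→175, 128 + 46.99 = 174.99→175, 0 + 94.35 = 94.35→94) → #afaf5e
38%: (128 + 48.26 = 176.26→176, 128 + 48.26 = 176.26→176, 0 + 96.9 = 96.9→97) → #b0b061
56%: (128 + 71.12 = 199.12→199, 128 + 71.12 = 199.12→199, 0 + 142.8 = 142.8→143) → #c7c78f
58%: (128 + 73.66 = 201.66→202, 128 + 73.66 = 201.66→202, 0 + 147.9 = 147.9→148) → #caca94

#afaf5e, #b0b061, #c7c78f, #caca94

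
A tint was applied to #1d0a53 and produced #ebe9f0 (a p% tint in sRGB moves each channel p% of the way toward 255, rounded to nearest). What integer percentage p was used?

91%

#1d0a53 is rgb(29, 10, 83); #ebe9f0 is rgb(235, 233, 240).
On the G channel (widest range): 233 ≈ 10 + (p/100)(255 − 10), so p ≈ 100×(233 − 10)/(255 − 10) = 22300/245 = 91.02.
p = 91 reproduces all three channels after rounding.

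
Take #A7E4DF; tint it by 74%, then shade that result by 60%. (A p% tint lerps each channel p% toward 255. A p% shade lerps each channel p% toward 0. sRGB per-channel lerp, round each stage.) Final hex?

#A7E4DF is rgb(167, 228, 223).
Per channel, c → c + 0.74(255 − c):
  R: 167 + 0.74×(255−167) = 167 + 65.12 = 232.12 → 232
  G: 228 + 19.98 = 247.98 → 248
  B: 223 + 0.74×(255−223) = 223 + 23.68 = 246.68 → 247
After the tint: rgb(232, 248, 247) = #E8F8F7.
A 60% shade moves each channel 60% toward 0:
  R: 232 + 0.6×(0−232) = 232 − 139.2 = 92.8 → 93
  G: 248 + 0.6×(0−248) = 248 − 148.8 = 99.2 → 99
  B: 247 + 0.6×(0−247) = 247 − 148.2 = 98.8 → 99
rgb(93, 99, 99) = #5D6363.

#5D6363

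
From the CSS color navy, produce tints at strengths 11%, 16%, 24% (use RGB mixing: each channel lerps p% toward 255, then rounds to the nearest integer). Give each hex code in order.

CSS navy is rgb(0, 0, 128).
11%: (0 + 28.05 = 28.05→28, 0 + 28.05 = 28.05→28, 128 + 13.97 = 141.97→142) → #1c1c8e
16%: (0 + 40.8 = 40.8→41, 0 + 40.8 = 40.8→41, 128 + 20.32 = 148.32→148) → #292994
24%: (0 + 61.2 = 61.2→61, 0 + 61.2 = 61.2→61, 128 + 30.48 = 158.48→158) → #3d3d9e

#1c1c8e, #292994, #3d3d9e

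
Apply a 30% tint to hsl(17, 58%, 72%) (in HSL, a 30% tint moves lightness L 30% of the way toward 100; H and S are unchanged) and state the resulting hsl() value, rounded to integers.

hsl(17, 58%, 80%)

L moves 30% from 72 toward 100: 72 + 8.4 = 80.4 → 80.
H and S are unchanged.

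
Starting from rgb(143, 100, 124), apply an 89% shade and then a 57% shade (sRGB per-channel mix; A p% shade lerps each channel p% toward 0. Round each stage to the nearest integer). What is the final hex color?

Lerp each channel 89% toward 0:
  R: 143 + 0.89×(0−143) = 143 − 127.27 = 15.73 → 16
  G: 100 + 0.89×(0−100) = 100 − 89 = 11 → 11
  B: 124 + 0.89×(0−124) = 124 − 110.36 = 13.64 → 14
After the shade: rgb(16, 11, 14) = #100B0E.
Per channel, c → c + 0.57(0 − c):
  R: 16 − 9.12 = 6.88 → 7
  G: 11 − 6.27 = 4.73 → 5
  B: 14 + 0.57×(0−14) = 14 − 7.98 = 6.02 → 6
rgb(7, 5, 6) = #070506.

#070506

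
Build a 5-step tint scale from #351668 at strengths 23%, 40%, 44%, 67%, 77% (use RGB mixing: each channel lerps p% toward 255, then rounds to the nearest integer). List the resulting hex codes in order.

#351668 is rgb(53, 22, 104).
23%: (53 + 46.46 = 99.46→99, 22 + 53.59 = 75.59→76, 104 + 34.73 = 138.73→139) → #634c8b
40%: (53 + 80.8 = 133.8→134, 22 + 93.2 = 115.2→115, 104 + 60.4 = 164.4→164) → #8673a4
44%: (53 + 88.88 = 141.88→142, 22 + 102.52 = 124.52→125, 104 + 66.44 = 170.44→170) → #8e7daa
67%: (53 + 135.34 = 188.34→188, 22 + 156.11 = 178.11→178, 104 + 101.17 = 205.17→205) → #bcb2cd
77%: (53 + 155.54 = 208.54→209, 22 + 179.41 = 201.41→201, 104 + 116.27 = 220.27→220) → #d1c9dc

#634c8b, #8673a4, #8e7daa, #bcb2cd, #d1c9dc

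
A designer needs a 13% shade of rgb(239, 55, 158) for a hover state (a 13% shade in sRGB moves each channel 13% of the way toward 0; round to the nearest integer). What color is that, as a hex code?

Per channel, c → c + 0.13(0 − c):
  R: 239 + 0.13×(0−239) = 239 − 31.07 = 207.93 → 208
  G: 55 − 7.15 = 47.85 → 48
  B: 158 + 0.13×(0−158) = 158 − 20.54 = 137.46 → 137
rgb(208, 48, 137) = #d03089.

#d03089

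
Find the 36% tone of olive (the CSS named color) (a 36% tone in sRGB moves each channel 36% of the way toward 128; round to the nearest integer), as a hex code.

CSS olive is rgb(128, 128, 0).
Per channel, c → c + 0.36(128 − c):
  R: 128 + 0.36×(128−128) = 128 + 0 = 128 → 128
  G: 128 + 0.36×(128−128) = 128 + 0 = 128 → 128
  B: 0 + 46.08 = 46.08 → 46
rgb(128, 128, 46) = #80802E.

#80802E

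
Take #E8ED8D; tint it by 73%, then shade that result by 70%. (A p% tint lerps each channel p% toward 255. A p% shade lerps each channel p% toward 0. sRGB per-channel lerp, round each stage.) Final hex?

#4B4B43

#E8ED8D is rgb(232, 237, 141).
Per channel, c → c + 0.73(255 − c):
  R: 232 + 0.73×(255−232) = 232 + 16.79 = 248.79 → 249
  G: 237 + 0.73×(255−237) = 237 + 13.14 = 250.14 → 250
  B: 141 + 83.22 = 224.22 → 224
After the tint: rgb(249, 250, 224) = #F9FAE0.
A 70% shade moves each channel 70% toward 0:
  R: 249 + 0.7×(0−249) = 249 − 174.3 = 74.7 → 75
  G: 250 + 0.7×(0−250) = 250 − 175 = 75 → 75
  B: 224 + 0.7×(0−224) = 224 − 156.8 = 67.2 → 67
rgb(75, 75, 67) = #4B4B43.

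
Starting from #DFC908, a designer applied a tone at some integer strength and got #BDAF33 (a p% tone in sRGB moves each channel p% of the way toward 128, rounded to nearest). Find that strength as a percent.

36%

#DFC908 is rgb(223, 201, 8); #BDAF33 is rgb(189, 175, 51).
On the B channel (widest range): 51 ≈ 8 + (p/100)(128 − 8), so p ≈ 100×(51 − 8)/(128 − 8) = 4300/120 = 35.83.
p = 36 reproduces all three channels after rounding.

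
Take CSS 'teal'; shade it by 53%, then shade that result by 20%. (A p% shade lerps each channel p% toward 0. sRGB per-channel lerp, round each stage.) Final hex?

#003030

CSS teal is rgb(0, 128, 128).
Lerp each channel 53% toward 0:
  R: 0 + 0.53×(0−0) = 0 + 0 = 0 → 0
  G: 128 − 67.84 = 60.16 → 60
  B: 128 + 0.53×(0−128) = 128 − 67.84 = 60.16 → 60
After the shade: rgb(0, 60, 60) = #003C3C.
A 20% shade moves each channel 20% toward 0:
  R: 0 + 0.2×(0−0) = 0 + 0 = 0 → 0
  G: 60 + 0.2×(0−60) = 60 − 12 = 48 → 48
  B: 60 + 0.2×(0−60) = 60 − 12 = 48 → 48
rgb(0, 48, 48) = #003030.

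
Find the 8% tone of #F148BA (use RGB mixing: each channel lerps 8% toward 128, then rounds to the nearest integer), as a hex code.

#F148BA is rgb(241, 72, 186).
Lerp each channel 8% toward 128:
  R: 241 − 9.04 = 231.96 → 232
  G: 72 + 0.08×(128−72) = 72 + 4.48 = 76.48 → 76
  B: 186 + 0.08×(128−186) = 186 − 4.64 = 181.36 → 181
rgb(232, 76, 181) = #E84CB5.

#E84CB5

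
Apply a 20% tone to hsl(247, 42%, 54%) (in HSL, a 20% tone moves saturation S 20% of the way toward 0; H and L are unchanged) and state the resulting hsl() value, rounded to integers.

hsl(247, 34%, 54%)

S moves 20% from 42 toward 0: 42 − 8.4 = 33.6 → 34.
H and L are unchanged.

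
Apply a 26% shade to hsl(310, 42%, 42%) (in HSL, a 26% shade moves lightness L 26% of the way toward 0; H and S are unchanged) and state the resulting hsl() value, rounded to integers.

L moves 26% from 42 toward 0: 42 − 10.92 = 31.08 → 31.
H and S are unchanged.

hsl(310, 42%, 31%)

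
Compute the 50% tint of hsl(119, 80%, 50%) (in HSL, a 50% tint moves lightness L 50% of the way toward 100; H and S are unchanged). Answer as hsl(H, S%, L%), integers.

L moves 50% from 50 toward 100: 50 + 25 = 75 → 75.
H and S are unchanged.

hsl(119, 80%, 75%)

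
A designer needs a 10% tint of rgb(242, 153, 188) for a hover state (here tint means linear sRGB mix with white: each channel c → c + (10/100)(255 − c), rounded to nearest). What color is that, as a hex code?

Per channel, c → c + 0.1(255 − c):
  R: 242 + 0.1×(255−242) = 242 + 1.3 = 243.3 → 243
  G: 153 + 0.1×(255−153) = 153 + 10.2 = 163.2 → 163
  B: 188 + 6.7 = 194.7 → 195
rgb(243, 163, 195) = #f3a3c3.

#f3a3c3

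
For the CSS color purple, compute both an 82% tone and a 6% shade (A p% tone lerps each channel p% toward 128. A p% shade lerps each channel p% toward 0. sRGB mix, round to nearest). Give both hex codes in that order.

CSS purple is rgb(128, 0, 128).
82% tone:
  R: 128 + 0.82×(128−128) = 128 + 0 = 128 → 128
  G: 0 + 0.82×(128−0) = 0 + 104.96 = 104.96 → 105
  B: 128 + 0 = 128 → 128
  → #806980
6% shade:
  R: 128 − 7.68 = 120.32 → 120
  G: 0 + 0 = 0 → 0
  B: 128 + 0.06×(0−128) = 128 − 7.68 = 120.32 → 120
  → #780078

#806980, #780078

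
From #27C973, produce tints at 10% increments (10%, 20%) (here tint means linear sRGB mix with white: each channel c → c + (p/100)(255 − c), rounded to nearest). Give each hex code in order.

#27C973 is rgb(39, 201, 115).
10%: (39 + 21.6 = 60.6→61, 201 + 5.4 = 206.4→206, 115 + 14 = 129→129) → #3DCE81
20%: (39 + 43.2 = 82.2→82, 201 + 10.8 = 211.8→212, 115 + 28 = 143→143) → #52D48F

#3DCE81, #52D48F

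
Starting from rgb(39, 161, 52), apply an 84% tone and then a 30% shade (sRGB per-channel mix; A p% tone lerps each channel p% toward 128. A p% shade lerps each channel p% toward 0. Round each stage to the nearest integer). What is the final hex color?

Per channel, c → c + 0.84(128 − c):
  R: 39 + 0.84×(128−39) = 39 + 74.76 = 113.76 → 114
  G: 161 + 0.84×(128−161) = 161 − 27.72 = 133.28 → 133
  B: 52 + 0.84×(128−52) = 52 + 63.84 = 115.84 → 116
After the tone: rgb(114, 133, 116) = #728574.
Lerp each channel 30% toward 0:
  R: 114 − 34.2 = 79.8 → 80
  G: 133 + 0.3×(0−133) = 133 − 39.9 = 93.1 → 93
  B: 116 + 0.3×(0−116) = 116 − 34.8 = 81.2 → 81
rgb(80, 93, 81) = #505d51.

#505d51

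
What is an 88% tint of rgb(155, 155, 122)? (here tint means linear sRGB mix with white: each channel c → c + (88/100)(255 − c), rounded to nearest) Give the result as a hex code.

An 88% tint moves each channel 88% toward 255:
  R: 155 + 88 = 243 → 243
  G: 155 + 88 = 243 → 243
  B: 122 + 117.04 = 239.04 → 239
rgb(243, 243, 239) = #F3F3EF.

#F3F3EF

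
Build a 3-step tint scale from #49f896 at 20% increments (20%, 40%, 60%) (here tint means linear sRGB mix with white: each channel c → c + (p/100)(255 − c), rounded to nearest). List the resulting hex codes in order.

#49f896 is rgb(73, 248, 150).
20%: (73 + 36.4 = 109.4→109, 248 + 1.4 = 249.4→249, 150 + 21 = 171→171) → #6df9ab
40%: (73 + 72.8 = 145.8→146, 248 + 2.8 = 250.8→251, 150 + 42 = 192→192) → #92fbc0
60%: (73 + 109.2 = 182.2→182, 248 + 4.2 = 252.2→252, 150 + 63 = 213→213) → #b6fcd5

#6df9ab, #92fbc0, #b6fcd5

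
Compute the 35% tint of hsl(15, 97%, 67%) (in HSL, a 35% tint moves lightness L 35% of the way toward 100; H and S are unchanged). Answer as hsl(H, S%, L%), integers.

hsl(15, 97%, 79%)

L moves 35% from 67 toward 100: 67 + 11.55 = 78.55 → 79.
H and S are unchanged.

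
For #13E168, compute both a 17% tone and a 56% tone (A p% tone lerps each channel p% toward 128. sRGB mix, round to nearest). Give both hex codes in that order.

#26D16C, #50AB75

#13E168 is rgb(19, 225, 104).
17% tone:
  R: 19 + 18.53 = 37.53 → 38
  G: 225 + 0.17×(128−225) = 225 − 16.49 = 208.51 → 209
  B: 104 + 0.17×(128−104) = 104 + 4.08 = 108.08 → 108
  → #26D16C
56% tone:
  R: 19 + 0.56×(128−19) = 19 + 61.04 = 80.04 → 80
  G: 225 − 54.32 = 170.68 → 171
  B: 104 + 0.56×(128−104) = 104 + 13.44 = 117.44 → 117
  → #50AB75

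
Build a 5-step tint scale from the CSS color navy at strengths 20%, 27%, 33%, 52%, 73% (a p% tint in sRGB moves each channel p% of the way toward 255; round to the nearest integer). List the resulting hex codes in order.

CSS navy is rgb(0, 0, 128).
20%: (0 + 51 = 51→51, 0 + 51 = 51→51, 128 + 25.4 = 153.4→153) → #333399
27%: (0 + 68.85 = 68.85→69, 0 + 68.85 = 68.85→69, 128 + 34.29 = 162.29→162) → #4545A2
33%: (0 + 84.15 = 84.15→84, 0 + 84.15 = 84.15→84, 128 + 41.91 = 169.91→170) → #5454AA
52%: (0 + 132.6 = 132.6→133, 0 + 132.6 = 132.6→133, 128 + 66.04 = 194.04→194) → #8585C2
73%: (0 + 186.15 = 186.15→186, 0 + 186.15 = 186.15→186, 128 + 92.71 = 220.71→221) → #BABADD

#333399, #4545A2, #5454AA, #8585C2, #BABADD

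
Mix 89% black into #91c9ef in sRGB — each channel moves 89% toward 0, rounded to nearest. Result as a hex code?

#10161a

#91c9ef is rgb(145, 201, 239).
Lerp each channel 89% toward 0:
  R: 145 + 0.89×(0−145) = 145 − 129.05 = 15.95 → 16
  G: 201 + 0.89×(0−201) = 201 − 178.89 = 22.11 → 22
  B: 239 + 0.89×(0−239) = 239 − 212.71 = 26.29 → 26
rgb(16, 22, 26) = #10161a.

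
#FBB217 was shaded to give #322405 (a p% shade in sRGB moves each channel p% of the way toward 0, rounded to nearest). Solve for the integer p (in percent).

80%

#FBB217 is rgb(251, 178, 23); #322405 is rgb(50, 36, 5).
On the R channel (widest range): 50 ≈ 251 + (p/100)(0 − 251), so p ≈ 100×(50 − 251)/(0 − 251) = -20100/-251 = 80.08.
p = 80 reproduces all three channels after rounding.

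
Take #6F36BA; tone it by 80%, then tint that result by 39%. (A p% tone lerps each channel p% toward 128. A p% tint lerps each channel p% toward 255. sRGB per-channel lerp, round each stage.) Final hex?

#6F36BA is rgb(111, 54, 186).
Per channel, c → c + 0.8(128 − c):
  R: 111 + 13.6 = 124.6 → 125
  G: 54 + 59.2 = 113.2 → 113
  B: 186 − 46.4 = 139.6 → 140
After the tone: rgb(125, 113, 140) = #7D718C.
Lerp each channel 39% toward 255:
  R: 125 + 0.39×(255−125) = 125 + 50.7 = 175.7 → 176
  G: 113 + 0.39×(255−113) = 113 + 55.38 = 168.38 → 168
  B: 140 + 0.39×(255−140) = 140 + 44.85 = 184.85 → 185
rgb(176, 168, 185) = #B0A8B9.

#B0A8B9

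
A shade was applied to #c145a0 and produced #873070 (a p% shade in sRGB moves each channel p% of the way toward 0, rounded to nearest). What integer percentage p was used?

#c145a0 is rgb(193, 69, 160); #873070 is rgb(135, 48, 112).
On the R channel (widest range): 135 ≈ 193 + (p/100)(0 − 193), so p ≈ 100×(135 − 193)/(0 − 193) = -5800/-193 = 30.05.
p = 30 reproduces all three channels after rounding.

30%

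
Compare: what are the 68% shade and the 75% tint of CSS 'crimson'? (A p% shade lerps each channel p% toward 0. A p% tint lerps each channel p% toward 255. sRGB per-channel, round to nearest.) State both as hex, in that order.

#460613, #f6c4ce

CSS crimson is rgb(220, 20, 60).
68% shade:
  R: 220 − 149.6 = 70.4 → 70
  G: 20 − 13.6 = 6.4 → 6
  B: 60 − 40.8 = 19.2 → 19
  → #460613
75% tint:
  R: 220 + 26.25 = 246.25 → 246
  G: 20 + 0.75×(255−20) = 20 + 176.25 = 196.25 → 196
  B: 60 + 0.75×(255−60) = 60 + 146.25 = 206.25 → 206
  → #f6c4ce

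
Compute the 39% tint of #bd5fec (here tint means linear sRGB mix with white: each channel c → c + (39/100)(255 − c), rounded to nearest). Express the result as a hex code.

#bd5fec is rgb(189, 95, 236).
Per channel, c → c + 0.39(255 − c):
  R: 189 + 25.74 = 214.74 → 215
  G: 95 + 0.39×(255−95) = 95 + 62.4 = 157.4 → 157
  B: 236 + 0.39×(255−236) = 236 + 7.41 = 243.41 → 243
rgb(215, 157, 243) = #d79df3.

#d79df3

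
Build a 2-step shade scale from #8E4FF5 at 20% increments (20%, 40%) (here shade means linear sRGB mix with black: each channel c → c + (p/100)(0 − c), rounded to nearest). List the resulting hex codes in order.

#723FC4, #552F93

#8E4FF5 is rgb(142, 79, 245).
20%: (142 − 28.4 = 113.6→114, 79 − 15.8 = 63.2→63, 245 − 49 = 196→196) → #723FC4
40%: (142 − 56.8 = 85.2→85, 79 − 31.6 = 47.4→47, 245 − 98 = 147→147) → #552F93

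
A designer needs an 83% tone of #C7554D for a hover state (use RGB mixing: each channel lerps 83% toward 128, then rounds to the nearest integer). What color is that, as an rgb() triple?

#C7554D is rgb(199, 85, 77).
Per channel, c → c + 0.83(128 − c):
  R: 199 + 0.83×(128−199) = 199 − 58.93 = 140.07 → 140
  G: 85 + 0.83×(128−85) = 85 + 35.69 = 120.69 → 121
  B: 77 + 0.83×(128−77) = 77 + 42.33 = 119.33 → 119

rgb(140, 121, 119)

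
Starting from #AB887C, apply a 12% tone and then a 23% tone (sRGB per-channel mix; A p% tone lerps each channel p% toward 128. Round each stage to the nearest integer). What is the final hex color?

#9D857D

#AB887C is rgb(171, 136, 124).
A 12% tone moves each channel 12% toward 128:
  R: 171 + 0.12×(128−171) = 171 − 5.16 = 165.84 → 166
  G: 136 − 0.96 = 135.04 → 135
  B: 124 + 0.12×(128−124) = 124 + 0.48 = 124.48 → 124
After the tone: rgb(166, 135, 124) = #A6877C.
A 23% tone moves each channel 23% toward 128:
  R: 166 + 0.23×(128−166) = 166 − 8.74 = 157.26 → 157
  G: 135 − 1.61 = 133.39 → 133
  B: 124 + 0.23×(128−124) = 124 + 0.92 = 124.92 → 125
rgb(157, 133, 125) = #9D857D.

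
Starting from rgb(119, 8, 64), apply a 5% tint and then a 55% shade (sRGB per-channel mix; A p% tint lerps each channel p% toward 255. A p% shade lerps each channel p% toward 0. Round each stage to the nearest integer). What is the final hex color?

#390921

A 5% tint moves each channel 5% toward 255:
  R: 119 + 0.05×(255−119) = 119 + 6.8 = 125.8 → 126
  G: 8 + 12.35 = 20.35 → 20
  B: 64 + 0.05×(255−64) = 64 + 9.55 = 73.55 → 74
After the tint: rgb(126, 20, 74) = #7e144a.
Per channel, c → c + 0.55(0 − c):
  R: 126 + 0.55×(0−126) = 126 − 69.3 = 56.7 → 57
  G: 20 + 0.55×(0−20) = 20 − 11 = 9 → 9
  B: 74 + 0.55×(0−74) = 74 − 40.7 = 33.3 → 33
rgb(57, 9, 33) = #390921.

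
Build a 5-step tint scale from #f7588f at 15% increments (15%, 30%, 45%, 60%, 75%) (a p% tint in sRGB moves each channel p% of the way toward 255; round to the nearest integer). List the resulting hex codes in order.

#f7588f is rgb(247, 88, 143).
15%: (247 + 1.2 = 248.2→248, 88 + 25.05 = 113.05→113, 143 + 16.8 = 159.8→160) → #f871a0
30%: (247 + 2.4 = 249.4→249, 88 + 50.1 = 138.1→138, 143 + 33.6 = 176.6→177) → #f98ab1
45%: (247 + 3.6 = 250.6→251, 88 + 75.15 = 163.15→163, 143 + 50.4 = 193.4→193) → #fba3c1
60%: (247 + 4.8 = 251.8→252, 88 + 100.2 = 188.2→188, 143 + 67.2 = 210.2→210) → #fcbcd2
75%: (247 + 6 = 253→253, 88 + 125.25 = 213.25→213, 143 + 84 = 227→227) → #fdd5e3

#f871a0, #f98ab1, #fba3c1, #fcbcd2, #fdd5e3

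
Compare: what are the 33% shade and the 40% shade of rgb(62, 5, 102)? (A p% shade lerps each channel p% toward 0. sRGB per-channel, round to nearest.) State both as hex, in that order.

#2a0344, #25033d

33% shade:
  R: 62 − 20.46 = 41.54 → 42
  G: 5 + 0.33×(0−5) = 5 − 1.65 = 3.35 → 3
  B: 102 − 33.66 = 68.34 → 68
  → #2a0344
40% shade:
  R: 62 + 0.4×(0−62) = 62 − 24.8 = 37.2 → 37
  G: 5 − 2 = 3 → 3
  B: 102 + 0.4×(0−102) = 102 − 40.8 = 61.2 → 61
  → #25033d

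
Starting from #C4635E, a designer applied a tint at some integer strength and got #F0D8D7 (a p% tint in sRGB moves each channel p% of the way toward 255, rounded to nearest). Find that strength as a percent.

75%

#C4635E is rgb(196, 99, 94); #F0D8D7 is rgb(240, 216, 215).
On the B channel (widest range): 215 ≈ 94 + (p/100)(255 − 94), so p ≈ 100×(215 − 94)/(255 − 94) = 12100/161 = 75.16.
p = 75 reproduces all three channels after rounding.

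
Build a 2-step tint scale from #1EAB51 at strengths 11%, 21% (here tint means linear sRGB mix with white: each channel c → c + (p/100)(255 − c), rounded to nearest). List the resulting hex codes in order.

#37B464, #4DBD76

#1EAB51 is rgb(30, 171, 81).
11%: (30 + 24.75 = 54.75→55, 171 + 9.24 = 180.24→180, 81 + 19.14 = 100.14→100) → #37B464
21%: (30 + 47.25 = 77.25→77, 171 + 17.64 = 188.64→189, 81 + 36.54 = 117.54→118) → #4DBD76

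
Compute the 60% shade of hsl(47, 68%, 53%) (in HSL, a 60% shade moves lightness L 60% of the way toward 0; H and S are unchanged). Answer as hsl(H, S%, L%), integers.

L moves 60% from 53 toward 0: 53 − 31.8 = 21.2 → 21.
H and S are unchanged.

hsl(47, 68%, 21%)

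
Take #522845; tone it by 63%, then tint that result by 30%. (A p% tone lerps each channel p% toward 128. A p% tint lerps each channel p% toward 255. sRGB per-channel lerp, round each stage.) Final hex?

#522845 is rgb(82, 40, 69).
A 63% tone moves each channel 63% toward 128:
  R: 82 + 0.63×(128−82) = 82 + 28.98 = 110.98 → 111
  G: 40 + 55.44 = 95.44 → 95
  B: 69 + 0.63×(128−69) = 69 + 37.17 = 106.17 → 106
After the tone: rgb(111, 95, 106) = #6f5f6a.
Lerp each channel 30% toward 255:
  R: 111 + 0.3×(255−111) = 111 + 43.2 = 154.2 → 154
  G: 95 + 0.3×(255−95) = 95 + 48 = 143 → 143
  B: 106 + 0.3×(255−106) = 106 + 44.7 = 150.7 → 151
rgb(154, 143, 151) = #9a8f97.

#9a8f97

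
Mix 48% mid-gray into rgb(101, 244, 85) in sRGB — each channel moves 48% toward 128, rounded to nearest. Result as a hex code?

#72bc6a

A 48% tone moves each channel 48% toward 128:
  R: 101 + 12.96 = 113.96 → 114
  G: 244 − 55.68 = 188.32 → 188
  B: 85 + 20.64 = 105.64 → 106
rgb(114, 188, 106) = #72bc6a.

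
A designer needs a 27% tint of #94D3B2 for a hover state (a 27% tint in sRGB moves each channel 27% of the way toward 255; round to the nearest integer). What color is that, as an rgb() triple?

rgb(177, 223, 199)

#94D3B2 is rgb(148, 211, 178).
A 27% tint moves each channel 27% toward 255:
  R: 148 + 0.27×(255−148) = 148 + 28.89 = 176.89 → 177
  G: 211 + 0.27×(255−211) = 211 + 11.88 = 222.88 → 223
  B: 178 + 0.27×(255−178) = 178 + 20.79 = 198.79 → 199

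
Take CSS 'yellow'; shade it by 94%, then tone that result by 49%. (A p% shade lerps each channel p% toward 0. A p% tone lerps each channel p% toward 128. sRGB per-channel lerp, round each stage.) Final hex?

#46463F

CSS yellow is rgb(255, 255, 0).
Lerp each channel 94% toward 0:
  R: 255 − 239.7 = 15.3 → 15
  G: 255 + 0.94×(0−255) = 255 − 239.7 = 15.3 → 15
  B: 0 + 0.94×(0−0) = 0 + 0 = 0 → 0
After the shade: rgb(15, 15, 0) = #0F0F00.
A 49% tone moves each channel 49% toward 128:
  R: 15 + 0.49×(128−15) = 15 + 55.37 = 70.37 → 70
  G: 15 + 55.37 = 70.37 → 70
  B: 0 + 0.49×(128−0) = 0 + 62.72 = 62.72 → 63
rgb(70, 70, 63) = #46463F.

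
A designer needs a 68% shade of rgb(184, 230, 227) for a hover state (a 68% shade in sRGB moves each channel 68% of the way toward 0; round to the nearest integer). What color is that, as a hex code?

A 68% shade moves each channel 68% toward 0:
  R: 184 − 125.12 = 58.88 → 59
  G: 230 + 0.68×(0−230) = 230 − 156.4 = 73.6 → 74
  B: 227 − 154.36 = 72.64 → 73
rgb(59, 74, 73) = #3b4a49.

#3b4a49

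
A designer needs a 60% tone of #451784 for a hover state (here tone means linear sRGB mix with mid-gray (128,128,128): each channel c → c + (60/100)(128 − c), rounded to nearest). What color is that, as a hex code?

#451784 is rgb(69, 23, 132).
A 60% tone moves each channel 60% toward 128:
  R: 69 + 35.4 = 104.4 → 104
  G: 23 + 63 = 86 → 86
  B: 132 − 2.4 = 129.6 → 130
rgb(104, 86, 130) = #685682.

#685682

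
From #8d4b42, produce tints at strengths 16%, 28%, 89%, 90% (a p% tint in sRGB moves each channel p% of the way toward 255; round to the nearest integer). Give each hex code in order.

#9f6860, #ad7d77, #f2ebea, #f4edec

#8d4b42 is rgb(141, 75, 66).
16%: (141 + 18.24 = 159.24→159, 75 + 28.8 = 103.8→104, 66 + 30.24 = 96.24→96) → #9f6860
28%: (141 + 31.92 = 172.92→173, 75 + 50.4 = 125.4→125, 66 + 52.92 = 118.92→119) → #ad7d77
89%: (141 + 101.46 = 242.46→242, 75 + 160.2 = 235.2→235, 66 + 168.21 = 234.21→234) → #f2ebea
90%: (141 + 102.6 = 243.6→244, 75 + 162 = 237→237, 66 + 170.1 = 236.1→236) → #f4edec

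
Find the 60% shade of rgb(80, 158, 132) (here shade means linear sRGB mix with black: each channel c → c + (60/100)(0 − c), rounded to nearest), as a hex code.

A 60% shade moves each channel 60% toward 0:
  R: 80 − 48 = 32 → 32
  G: 158 − 94.8 = 63.2 → 63
  B: 132 − 79.2 = 52.8 → 53
rgb(32, 63, 53) = #203F35.

#203F35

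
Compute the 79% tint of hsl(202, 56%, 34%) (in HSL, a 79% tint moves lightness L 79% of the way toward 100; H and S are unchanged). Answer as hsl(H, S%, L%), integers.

hsl(202, 56%, 86%)

L moves 79% from 34 toward 100: 34 + 52.14 = 86.14 → 86.
H and S are unchanged.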